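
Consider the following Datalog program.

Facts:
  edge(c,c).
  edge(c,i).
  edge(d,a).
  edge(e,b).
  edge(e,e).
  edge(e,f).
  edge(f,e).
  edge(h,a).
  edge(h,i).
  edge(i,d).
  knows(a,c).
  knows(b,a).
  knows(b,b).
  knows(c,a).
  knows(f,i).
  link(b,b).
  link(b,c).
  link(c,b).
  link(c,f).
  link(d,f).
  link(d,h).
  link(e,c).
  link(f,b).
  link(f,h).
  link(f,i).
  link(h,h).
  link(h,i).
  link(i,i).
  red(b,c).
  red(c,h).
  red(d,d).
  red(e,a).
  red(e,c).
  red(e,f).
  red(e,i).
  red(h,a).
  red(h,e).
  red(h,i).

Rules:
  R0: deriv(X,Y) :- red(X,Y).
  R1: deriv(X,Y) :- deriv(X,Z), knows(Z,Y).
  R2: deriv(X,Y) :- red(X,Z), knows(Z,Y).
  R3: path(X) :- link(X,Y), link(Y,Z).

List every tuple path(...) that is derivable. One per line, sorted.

round 1: derive path(b) via R3 from link(b,b), link(b,b)
round 1: derive path(c) via R3 from link(c,b), link(b,b)
round 1: derive path(d) via R3 from link(d,f), link(f,b)
round 1: derive path(e) via R3 from link(e,c), link(c,b)
round 1: derive path(f) via R3 from link(f,b), link(b,b)
round 1: derive path(h) via R3 from link(h,h), link(h,h)
round 1: derive path(i) via R3 from link(i,i), link(i,i)

path(b)
path(c)
path(d)
path(e)
path(f)
path(h)
path(i)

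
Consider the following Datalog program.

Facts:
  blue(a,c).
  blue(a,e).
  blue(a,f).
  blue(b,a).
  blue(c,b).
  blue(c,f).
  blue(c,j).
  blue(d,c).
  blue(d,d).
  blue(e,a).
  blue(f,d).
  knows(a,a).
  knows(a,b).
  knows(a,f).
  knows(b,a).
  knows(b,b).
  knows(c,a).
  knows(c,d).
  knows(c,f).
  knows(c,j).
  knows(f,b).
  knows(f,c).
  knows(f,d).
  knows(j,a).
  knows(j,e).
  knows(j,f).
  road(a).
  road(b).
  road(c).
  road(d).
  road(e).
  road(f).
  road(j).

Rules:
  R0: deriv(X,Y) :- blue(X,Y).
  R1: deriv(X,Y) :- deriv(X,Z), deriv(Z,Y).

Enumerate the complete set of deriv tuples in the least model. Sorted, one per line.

round 1: derive deriv(a,c) via R0 from blue(a,c)
round 1: derive deriv(a,e) via R0 from blue(a,e)
round 1: derive deriv(a,f) via R0 from blue(a,f)
round 1: derive deriv(b,a) via R0 from blue(b,a)
round 1: derive deriv(c,b) via R0 from blue(c,b)
round 1: derive deriv(c,f) via R0 from blue(c,f)
round 1: derive deriv(c,j) via R0 from blue(c,j)
round 1: derive deriv(d,c) via R0 from blue(d,c)
round 1: derive deriv(d,d) via R0 from blue(d,d)
round 1: derive deriv(e,a) via R0 from blue(e,a)
round 1: derive deriv(f,d) via R0 from blue(f,d)
round 2: derive deriv(a,a) via R1 from deriv(a,e), deriv(e,a)
round 2: derive deriv(a,b) via R1 from deriv(a,c), deriv(c,b)
round 2: derive deriv(a,d) via R1 from deriv(a,f), deriv(f,d)
round 2: derive deriv(a,j) via R1 from deriv(a,c), deriv(c,j)
round 2: derive deriv(b,c) via R1 from deriv(b,a), deriv(a,c)
round 2: derive deriv(b,e) via R1 from deriv(b,a), deriv(a,e)
round 2: derive deriv(b,f) via R1 from deriv(b,a), deriv(a,f)
round 2: derive deriv(c,a) via R1 from deriv(c,b), deriv(b,a)
round 2: derive deriv(c,d) via R1 from deriv(c,f), deriv(f,d)
round 2: derive deriv(d,b) via R1 from deriv(d,c), deriv(c,b)
round 2: derive deriv(d,f) via R1 from deriv(d,c), deriv(c,f)
round 2: derive deriv(d,j) via R1 from deriv(d,c), deriv(c,j)
round 2: derive deriv(e,c) via R1 from deriv(e,a), deriv(a,c)
round 2: derive deriv(e,e) via R1 from deriv(e,a), deriv(a,e)
round 2: derive deriv(e,f) via R1 from deriv(e,a), deriv(a,f)
round 2: derive deriv(f,c) via R1 from deriv(f,d), deriv(d,c)
round 3: derive deriv(b,b) via R1 from deriv(b,a), deriv(a,b)
round 3: derive deriv(b,d) via R1 from deriv(b,a), deriv(a,d)
round 3: derive deriv(b,j) via R1 from deriv(b,a), deriv(a,j)
round 3: derive deriv(c,c) via R1 from deriv(c,a), deriv(a,c)
round 3: derive deriv(c,e) via R1 from deriv(c,a), deriv(a,e)
round 3: derive deriv(d,a) via R1 from deriv(d,b), deriv(b,a)
round 3: derive deriv(d,e) via R1 from deriv(d,b), deriv(b,e)
round 3: derive deriv(e,b) via R1 from deriv(e,a), deriv(a,b)
round 3: derive deriv(e,d) via R1 from deriv(e,a), deriv(a,d)
round 3: derive deriv(e,j) via R1 from deriv(e,a), deriv(a,j)
round 3: derive deriv(f,a) via R1 from deriv(f,c), deriv(c,a)
round 3: derive deriv(f,b) via R1 from deriv(f,c), deriv(c,b)
round 3: derive deriv(f,f) via R1 from deriv(f,c), deriv(c,f)
round 3: derive deriv(f,j) via R1 from deriv(f,c), deriv(c,j)
round 4: derive deriv(f,e) via R1 from deriv(f,a), deriv(a,e)

deriv(a,a)
deriv(a,b)
deriv(a,c)
deriv(a,d)
deriv(a,e)
deriv(a,f)
deriv(a,j)
deriv(b,a)
deriv(b,b)
deriv(b,c)
deriv(b,d)
deriv(b,e)
deriv(b,f)
deriv(b,j)
deriv(c,a)
deriv(c,b)
deriv(c,c)
deriv(c,d)
deriv(c,e)
deriv(c,f)
deriv(c,j)
deriv(d,a)
deriv(d,b)
deriv(d,c)
deriv(d,d)
deriv(d,e)
deriv(d,f)
deriv(d,j)
deriv(e,a)
deriv(e,b)
deriv(e,c)
deriv(e,d)
deriv(e,e)
deriv(e,f)
deriv(e,j)
deriv(f,a)
deriv(f,b)
deriv(f,c)
deriv(f,d)
deriv(f,e)
deriv(f,f)
deriv(f,j)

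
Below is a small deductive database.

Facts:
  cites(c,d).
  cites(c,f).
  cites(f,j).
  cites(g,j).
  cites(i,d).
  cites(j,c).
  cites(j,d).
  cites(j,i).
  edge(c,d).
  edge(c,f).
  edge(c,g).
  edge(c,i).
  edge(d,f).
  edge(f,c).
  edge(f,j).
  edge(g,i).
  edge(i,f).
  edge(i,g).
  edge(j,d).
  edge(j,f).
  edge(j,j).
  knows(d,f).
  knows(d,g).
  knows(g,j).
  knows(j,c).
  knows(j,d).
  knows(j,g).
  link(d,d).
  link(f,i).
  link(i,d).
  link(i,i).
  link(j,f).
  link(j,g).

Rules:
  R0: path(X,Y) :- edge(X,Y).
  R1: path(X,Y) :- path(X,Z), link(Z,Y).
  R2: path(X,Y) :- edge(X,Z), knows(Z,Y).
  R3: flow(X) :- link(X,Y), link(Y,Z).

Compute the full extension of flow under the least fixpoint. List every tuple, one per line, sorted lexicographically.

flow(d)
flow(f)
flow(i)
flow(j)

round 1: derive flow(d) via R3 from link(d,d), link(d,d)
round 1: derive flow(f) via R3 from link(f,i), link(i,d)
round 1: derive flow(i) via R3 from link(i,d), link(d,d)
round 1: derive flow(j) via R3 from link(j,f), link(f,i)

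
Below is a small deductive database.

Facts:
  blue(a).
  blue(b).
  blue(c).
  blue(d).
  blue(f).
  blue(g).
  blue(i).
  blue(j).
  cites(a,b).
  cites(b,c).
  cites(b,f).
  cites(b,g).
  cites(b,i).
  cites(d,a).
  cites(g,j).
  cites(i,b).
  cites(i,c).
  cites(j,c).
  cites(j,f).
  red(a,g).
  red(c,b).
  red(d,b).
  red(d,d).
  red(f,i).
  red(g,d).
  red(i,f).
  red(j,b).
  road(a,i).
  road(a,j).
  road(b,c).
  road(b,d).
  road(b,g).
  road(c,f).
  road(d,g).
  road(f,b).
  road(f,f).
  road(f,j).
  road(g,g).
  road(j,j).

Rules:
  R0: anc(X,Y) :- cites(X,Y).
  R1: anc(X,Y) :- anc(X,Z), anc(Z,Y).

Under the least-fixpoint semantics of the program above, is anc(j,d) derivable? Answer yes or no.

round 1: derive anc(a,b) via R0 from cites(a,b)
round 1: derive anc(b,c) via R0 from cites(b,c)
round 1: derive anc(b,f) via R0 from cites(b,f)
round 1: derive anc(b,g) via R0 from cites(b,g)
round 1: derive anc(b,i) via R0 from cites(b,i)
round 1: derive anc(d,a) via R0 from cites(d,a)
round 1: derive anc(g,j) via R0 from cites(g,j)
round 1: derive anc(i,b) via R0 from cites(i,b)
round 1: derive anc(i,c) via R0 from cites(i,c)
round 1: derive anc(j,c) via R0 from cites(j,c)
round 1: derive anc(j,f) via R0 from cites(j,f)
round 2: derive anc(a,c) via R1 from anc(a,b), anc(b,c)
round 2: derive anc(a,f) via R1 from anc(a,b), anc(b,f)
round 2: derive anc(a,g) via R1 from anc(a,b), anc(b,g)
round 2: derive anc(a,i) via R1 from anc(a,b), anc(b,i)
round 2: derive anc(b,b) via R1 from anc(b,i), anc(i,b)
round 2: derive anc(b,j) via R1 from anc(b,g), anc(g,j)
round 2: derive anc(d,b) via R1 from anc(d,a), anc(a,b)
round 2: derive anc(g,c) via R1 from anc(g,j), anc(j,c)
round 2: derive anc(g,f) via R1 from anc(g,j), anc(j,f)
round 2: derive anc(i,f) via R1 from anc(i,b), anc(b,f)
round 2: derive anc(i,g) via R1 from anc(i,b), anc(b,g)
round 2: derive anc(i,i) via R1 from anc(i,b), anc(b,i)
round 3: derive anc(a,j) via R1 from anc(a,b), anc(b,j)
round 3: derive anc(d,c) via R1 from anc(d,a), anc(a,c)
round 3: derive anc(d,f) via R1 from anc(d,a), anc(a,f)
round 3: derive anc(d,g) via R1 from anc(d,a), anc(a,g)
round 3: derive anc(d,i) via R1 from anc(d,a), anc(a,i)
round 3: derive anc(d,j) via R1 from anc(d,b), anc(b,j)
round 3: derive anc(i,j) via R1 from anc(i,b), anc(b,j)

no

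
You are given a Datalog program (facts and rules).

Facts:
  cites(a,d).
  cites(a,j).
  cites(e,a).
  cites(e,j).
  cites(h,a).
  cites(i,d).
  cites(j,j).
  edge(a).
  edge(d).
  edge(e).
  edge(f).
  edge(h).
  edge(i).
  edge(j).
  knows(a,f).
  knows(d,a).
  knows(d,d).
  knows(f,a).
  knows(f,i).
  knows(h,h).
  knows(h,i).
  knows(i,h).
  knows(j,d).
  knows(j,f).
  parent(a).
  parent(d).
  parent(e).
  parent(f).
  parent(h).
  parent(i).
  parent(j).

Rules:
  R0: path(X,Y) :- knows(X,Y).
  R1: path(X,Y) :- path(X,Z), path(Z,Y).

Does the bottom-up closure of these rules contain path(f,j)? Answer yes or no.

no

round 1: derive path(a,f) via R0 from knows(a,f)
round 1: derive path(d,a) via R0 from knows(d,a)
round 1: derive path(d,d) via R0 from knows(d,d)
round 1: derive path(f,a) via R0 from knows(f,a)
round 1: derive path(f,i) via R0 from knows(f,i)
round 1: derive path(h,h) via R0 from knows(h,h)
round 1: derive path(h,i) via R0 from knows(h,i)
round 1: derive path(i,h) via R0 from knows(i,h)
round 1: derive path(j,d) via R0 from knows(j,d)
round 1: derive path(j,f) via R0 from knows(j,f)
round 2: derive path(a,a) via R1 from path(a,f), path(f,a)
round 2: derive path(a,i) via R1 from path(a,f), path(f,i)
round 2: derive path(d,f) via R1 from path(d,a), path(a,f)
round 2: derive path(f,f) via R1 from path(f,a), path(a,f)
round 2: derive path(f,h) via R1 from path(f,i), path(i,h)
round 2: derive path(i,i) via R1 from path(i,h), path(h,i)
round 2: derive path(j,a) via R1 from path(j,d), path(d,a)
round 2: derive path(j,i) via R1 from path(j,f), path(f,i)
round 3: derive path(a,h) via R1 from path(a,f), path(f,h)
round 3: derive path(d,h) via R1 from path(d,f), path(f,h)
round 3: derive path(d,i) via R1 from path(d,a), path(a,i)
round 3: derive path(j,h) via R1 from path(j,f), path(f,h)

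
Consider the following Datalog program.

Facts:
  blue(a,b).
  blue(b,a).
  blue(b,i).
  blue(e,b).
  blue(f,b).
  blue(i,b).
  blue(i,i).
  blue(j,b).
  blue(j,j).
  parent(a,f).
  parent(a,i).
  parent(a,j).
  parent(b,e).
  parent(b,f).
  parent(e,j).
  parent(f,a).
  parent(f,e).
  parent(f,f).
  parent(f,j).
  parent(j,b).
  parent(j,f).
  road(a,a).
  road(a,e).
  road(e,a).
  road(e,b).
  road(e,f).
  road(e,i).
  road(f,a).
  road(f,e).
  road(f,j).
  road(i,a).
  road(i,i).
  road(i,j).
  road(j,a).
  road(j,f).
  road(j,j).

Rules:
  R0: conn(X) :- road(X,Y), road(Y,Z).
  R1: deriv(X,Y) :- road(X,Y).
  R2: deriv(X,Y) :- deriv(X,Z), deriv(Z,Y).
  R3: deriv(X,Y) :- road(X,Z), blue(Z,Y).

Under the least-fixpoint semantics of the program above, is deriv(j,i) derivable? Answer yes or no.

yes

round 1: derive deriv(a,a) via R1 from road(a,a)
round 1: derive deriv(a,e) via R1 from road(a,e)
round 1: derive deriv(e,a) via R1 from road(e,a)
round 1: derive deriv(e,b) via R1 from road(e,b)
round 1: derive deriv(e,f) via R1 from road(e,f)
round 1: derive deriv(e,i) via R1 from road(e,i)
round 1: derive deriv(f,a) via R1 from road(f,a)
round 1: derive deriv(f,e) via R1 from road(f,e)
round 1: derive deriv(f,j) via R1 from road(f,j)
round 1: derive deriv(i,a) via R1 from road(i,a)
round 1: derive deriv(i,i) via R1 from road(i,i)
round 1: derive deriv(i,j) via R1 from road(i,j)
round 1: derive deriv(j,a) via R1 from road(j,a)
round 1: derive deriv(j,f) via R1 from road(j,f)
round 1: derive deriv(j,j) via R1 from road(j,j)
round 1: derive deriv(a,b) via R3 from road(a,a), blue(a,b)
round 1: derive deriv(f,b) via R3 from road(f,a), blue(a,b)
round 1: derive deriv(i,b) via R3 from road(i,a), blue(a,b)
round 1: derive deriv(j,b) via R3 from road(j,a), blue(a,b)
round 2: derive deriv(a,f) via R2 from deriv(a,e), deriv(e,f)
round 2: derive deriv(a,i) via R2 from deriv(a,e), deriv(e,i)
round 2: derive deriv(e,e) via R2 from deriv(e,a), deriv(a,e)
round 2: derive deriv(e,j) via R2 from deriv(e,f), deriv(f,j)
round 2: derive deriv(f,f) via R2 from deriv(f,e), deriv(e,f)
round 2: derive deriv(f,i) via R2 from deriv(f,e), deriv(e,i)
round 2: derive deriv(i,e) via R2 from deriv(i,a), deriv(a,e)
round 2: derive deriv(i,f) via R2 from deriv(i,j), deriv(j,f)
round 2: derive deriv(j,e) via R2 from deriv(j,a), deriv(a,e)
round 3: derive deriv(a,j) via R2 from deriv(a,e), deriv(e,j)
round 3: derive deriv(j,i) via R2 from deriv(j,a), deriv(a,i)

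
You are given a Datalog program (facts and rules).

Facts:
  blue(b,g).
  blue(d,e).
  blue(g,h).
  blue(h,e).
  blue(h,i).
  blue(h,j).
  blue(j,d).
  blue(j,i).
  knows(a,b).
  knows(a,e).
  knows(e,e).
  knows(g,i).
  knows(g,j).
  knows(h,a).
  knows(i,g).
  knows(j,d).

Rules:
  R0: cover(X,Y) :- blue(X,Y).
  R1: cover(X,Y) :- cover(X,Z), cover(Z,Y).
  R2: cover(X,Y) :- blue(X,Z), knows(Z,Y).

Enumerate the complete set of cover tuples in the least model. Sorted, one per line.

cover(b,a)
cover(b,d)
cover(b,e)
cover(b,g)
cover(b,h)
cover(b,i)
cover(b,j)
cover(d,e)
cover(g,a)
cover(g,d)
cover(g,e)
cover(g,g)
cover(g,h)
cover(g,i)
cover(g,j)
cover(h,a)
cover(h,d)
cover(h,e)
cover(h,g)
cover(h,h)
cover(h,i)
cover(h,j)
cover(j,a)
cover(j,d)
cover(j,e)
cover(j,g)
cover(j,h)
cover(j,i)
cover(j,j)

round 1: derive cover(b,g) via R0 from blue(b,g)
round 1: derive cover(d,e) via R0 from blue(d,e)
round 1: derive cover(g,h) via R0 from blue(g,h)
round 1: derive cover(h,e) via R0 from blue(h,e)
round 1: derive cover(h,i) via R0 from blue(h,i)
round 1: derive cover(h,j) via R0 from blue(h,j)
round 1: derive cover(j,d) via R0 from blue(j,d)
round 1: derive cover(j,i) via R0 from blue(j,i)
round 1: derive cover(b,i) via R2 from blue(b,g), knows(g,i)
round 1: derive cover(b,j) via R2 from blue(b,g), knows(g,j)
round 1: derive cover(g,a) via R2 from blue(g,h), knows(h,a)
round 1: derive cover(h,d) via R2 from blue(h,j), knows(j,d)
round 1: derive cover(h,g) via R2 from blue(h,i), knows(i,g)
round 1: derive cover(j,g) via R2 from blue(j,i), knows(i,g)
round 2: derive cover(b,a) via R1 from cover(b,g), cover(g,a)
round 2: derive cover(b,d) via R1 from cover(b,j), cover(j,d)
round 2: derive cover(b,h) via R1 from cover(b,g), cover(g,h)
round 2: derive cover(g,d) via R1 from cover(g,h), cover(h,d)
round 2: derive cover(g,e) via R1 from cover(g,h), cover(h,e)
round 2: derive cover(g,g) via R1 from cover(g,h), cover(h,g)
round 2: derive cover(g,i) via R1 from cover(g,h), cover(h,i)
round 2: derive cover(g,j) via R1 from cover(g,h), cover(h,j)
round 2: derive cover(h,a) via R1 from cover(h,g), cover(g,a)
round 2: derive cover(h,h) via R1 from cover(h,g), cover(g,h)
round 2: derive cover(j,a) via R1 from cover(j,g), cover(g,a)
round 2: derive cover(j,e) via R1 from cover(j,d), cover(d,e)
round 2: derive cover(j,h) via R1 from cover(j,g), cover(g,h)
round 3: derive cover(b,e) via R1 from cover(b,d), cover(d,e)
round 3: derive cover(j,j) via R1 from cover(j,g), cover(g,j)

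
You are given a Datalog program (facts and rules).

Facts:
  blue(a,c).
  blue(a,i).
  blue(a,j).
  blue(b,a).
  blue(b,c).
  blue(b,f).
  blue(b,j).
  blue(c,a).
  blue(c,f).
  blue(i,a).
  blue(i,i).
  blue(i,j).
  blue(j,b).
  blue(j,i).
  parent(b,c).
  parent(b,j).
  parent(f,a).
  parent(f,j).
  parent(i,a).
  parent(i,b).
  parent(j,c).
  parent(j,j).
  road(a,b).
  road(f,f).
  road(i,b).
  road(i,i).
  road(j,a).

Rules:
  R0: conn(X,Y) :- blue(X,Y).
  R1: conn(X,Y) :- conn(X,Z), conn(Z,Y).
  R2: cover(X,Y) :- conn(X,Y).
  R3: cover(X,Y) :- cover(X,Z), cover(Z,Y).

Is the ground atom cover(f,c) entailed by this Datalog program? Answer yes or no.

round 1: derive conn(a,c) via R0 from blue(a,c)
round 1: derive conn(a,i) via R0 from blue(a,i)
round 1: derive conn(a,j) via R0 from blue(a,j)
round 1: derive conn(b,a) via R0 from blue(b,a)
round 1: derive conn(b,c) via R0 from blue(b,c)
round 1: derive conn(b,f) via R0 from blue(b,f)
round 1: derive conn(b,j) via R0 from blue(b,j)
round 1: derive conn(c,a) via R0 from blue(c,a)
round 1: derive conn(c,f) via R0 from blue(c,f)
round 1: derive conn(i,a) via R0 from blue(i,a)
round 1: derive conn(i,i) via R0 from blue(i,i)
round 1: derive conn(i,j) via R0 from blue(i,j)
round 1: derive conn(j,b) via R0 from blue(j,b)
round 1: derive conn(j,i) via R0 from blue(j,i)
round 2: derive conn(a,a) via R1 from conn(a,c), conn(c,a)
round 2: derive conn(a,b) via R1 from conn(a,j), conn(j,b)
round 2: derive conn(a,f) via R1 from conn(a,c), conn(c,f)
round 2: derive conn(b,b) via R1 from conn(b,j), conn(j,b)
round 2: derive conn(b,i) via R1 from conn(b,a), conn(a,i)
round 2: derive conn(c,c) via R1 from conn(c,a), conn(a,c)
round 2: derive conn(c,i) via R1 from conn(c,a), conn(a,i)
round 2: derive conn(c,j) via R1 from conn(c,a), conn(a,j)
round 2: derive conn(i,b) via R1 from conn(i,j), conn(j,b)
round 2: derive conn(i,c) via R1 from conn(i,a), conn(a,c)
round 2: derive conn(j,a) via R1 from conn(j,b), conn(b,a)
round 2: derive conn(j,c) via R1 from conn(j,b), conn(b,c)
round 2: derive conn(j,f) via R1 from conn(j,b), conn(b,f)
round 2: derive conn(j,j) via R1 from conn(j,b), conn(b,j)
round 2: derive cover(a,c) via R2 from conn(a,c)
round 2: derive cover(a,i) via R2 from conn(a,i)
round 2: derive cover(a,j) via R2 from conn(a,j)
round 2: derive cover(b,a) via R2 from conn(b,a)
round 2: derive cover(b,c) via R2 from conn(b,c)
round 2: derive cover(b,f) via R2 from conn(b,f)
round 2: derive cover(b,j) via R2 from conn(b,j)
round 2: derive cover(c,a) via R2 from conn(c,a)
round 2: derive cover(c,f) via R2 from conn(c,f)
round 2: derive cover(i,a) via R2 from conn(i,a)
round 2: derive cover(i,i) via R2 from conn(i,i)
round 2: derive cover(i,j) via R2 from conn(i,j)
round 2: derive cover(j,b) via R2 from conn(j,b)
round 2: derive cover(j,i) via R2 from conn(j,i)
round 3: derive conn(c,b) via R1 from conn(c,a), conn(a,b)
round 3: derive conn(i,f) via R1 from conn(i,a), conn(a,f)
round 3: derive cover(a,a) via R2 from conn(a,a)
round 3: derive cover(a,b) via R2 from conn(a,b)
round 3: derive cover(a,f) via R2 from conn(a,f)
round 3: derive cover(b,b) via R2 from conn(b,b)
round 3: derive cover(b,i) via R2 from conn(b,i)
round 3: derive cover(c,c) via R2 from conn(c,c)
round 3: derive cover(c,i) via R2 from conn(c,i)
round 3: derive cover(c,j) via R2 from conn(c,j)
round 3: derive cover(i,b) via R2 from conn(i,b)
round 3: derive cover(i,c) via R2 from conn(i,c)
round 3: derive cover(j,a) via R2 from conn(j,a)
round 3: derive cover(j,c) via R2 from conn(j,c)
round 3: derive cover(j,f) via R2 from conn(j,f)
round 3: derive cover(j,j) via R2 from conn(j,j)
round 4: derive cover(c,b) via R2 from conn(c,b)
round 4: derive cover(i,f) via R2 from conn(i,f)

no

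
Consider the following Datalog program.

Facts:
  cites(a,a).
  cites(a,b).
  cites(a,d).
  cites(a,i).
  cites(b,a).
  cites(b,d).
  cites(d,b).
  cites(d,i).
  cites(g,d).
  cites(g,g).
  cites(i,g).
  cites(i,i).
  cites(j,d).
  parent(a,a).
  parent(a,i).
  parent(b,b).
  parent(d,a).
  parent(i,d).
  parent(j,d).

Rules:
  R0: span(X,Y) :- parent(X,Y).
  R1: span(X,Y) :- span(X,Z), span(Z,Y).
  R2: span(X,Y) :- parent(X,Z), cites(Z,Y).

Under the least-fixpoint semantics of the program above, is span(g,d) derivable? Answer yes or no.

round 1: derive span(a,a) via R0 from parent(a,a)
round 1: derive span(a,i) via R0 from parent(a,i)
round 1: derive span(b,b) via R0 from parent(b,b)
round 1: derive span(d,a) via R0 from parent(d,a)
round 1: derive span(i,d) via R0 from parent(i,d)
round 1: derive span(j,d) via R0 from parent(j,d)
round 1: derive span(a,b) via R2 from parent(a,a), cites(a,b)
round 1: derive span(a,d) via R2 from parent(a,a), cites(a,d)
round 1: derive span(a,g) via R2 from parent(a,i), cites(i,g)
round 1: derive span(b,a) via R2 from parent(b,b), cites(b,a)
round 1: derive span(b,d) via R2 from parent(b,b), cites(b,d)
round 1: derive span(d,b) via R2 from parent(d,a), cites(a,b)
round 1: derive span(d,d) via R2 from parent(d,a), cites(a,d)
round 1: derive span(d,i) via R2 from parent(d,a), cites(a,i)
round 1: derive span(i,b) via R2 from parent(i,d), cites(d,b)
round 1: derive span(i,i) via R2 from parent(i,d), cites(d,i)
round 1: derive span(j,b) via R2 from parent(j,d), cites(d,b)
round 1: derive span(j,i) via R2 from parent(j,d), cites(d,i)
round 2: derive span(b,g) via R1 from span(b,a), span(a,g)
round 2: derive span(b,i) via R1 from span(b,a), span(a,i)
round 2: derive span(d,g) via R1 from span(d,a), span(a,g)
round 2: derive span(i,a) via R1 from span(i,b), span(b,a)
round 2: derive span(j,a) via R1 from span(j,b), span(b,a)
round 3: derive span(i,g) via R1 from span(i,a), span(a,g)
round 3: derive span(j,g) via R1 from span(j,a), span(a,g)

no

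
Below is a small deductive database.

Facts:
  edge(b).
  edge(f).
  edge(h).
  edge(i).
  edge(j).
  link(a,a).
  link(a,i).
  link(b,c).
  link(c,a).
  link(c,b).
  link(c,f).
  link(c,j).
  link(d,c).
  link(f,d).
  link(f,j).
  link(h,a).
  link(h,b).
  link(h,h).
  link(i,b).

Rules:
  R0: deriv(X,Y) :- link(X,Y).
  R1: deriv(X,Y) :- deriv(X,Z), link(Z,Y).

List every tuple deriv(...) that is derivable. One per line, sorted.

round 1: derive deriv(a,a) via R0 from link(a,a)
round 1: derive deriv(a,i) via R0 from link(a,i)
round 1: derive deriv(b,c) via R0 from link(b,c)
round 1: derive deriv(c,a) via R0 from link(c,a)
round 1: derive deriv(c,b) via R0 from link(c,b)
round 1: derive deriv(c,f) via R0 from link(c,f)
round 1: derive deriv(c,j) via R0 from link(c,j)
round 1: derive deriv(d,c) via R0 from link(d,c)
round 1: derive deriv(f,d) via R0 from link(f,d)
round 1: derive deriv(f,j) via R0 from link(f,j)
round 1: derive deriv(h,a) via R0 from link(h,a)
round 1: derive deriv(h,b) via R0 from link(h,b)
round 1: derive deriv(h,h) via R0 from link(h,h)
round 1: derive deriv(i,b) via R0 from link(i,b)
round 2: derive deriv(a,b) via R1 from deriv(a,i), link(i,b)
round 2: derive deriv(b,a) via R1 from deriv(b,c), link(c,a)
round 2: derive deriv(b,b) via R1 from deriv(b,c), link(c,b)
round 2: derive deriv(b,f) via R1 from deriv(b,c), link(c,f)
round 2: derive deriv(b,j) via R1 from deriv(b,c), link(c,j)
round 2: derive deriv(c,c) via R1 from deriv(c,b), link(b,c)
round 2: derive deriv(c,d) via R1 from deriv(c,f), link(f,d)
round 2: derive deriv(c,i) via R1 from deriv(c,a), link(a,i)
round 2: derive deriv(d,a) via R1 from deriv(d,c), link(c,a)
round 2: derive deriv(d,b) via R1 from deriv(d,c), link(c,b)
round 2: derive deriv(d,f) via R1 from deriv(d,c), link(c,f)
round 2: derive deriv(d,j) via R1 from deriv(d,c), link(c,j)
round 2: derive deriv(f,c) via R1 from deriv(f,d), link(d,c)
round 2: derive deriv(h,c) via R1 from deriv(h,b), link(b,c)
round 2: derive deriv(h,i) via R1 from deriv(h,a), link(a,i)
round 2: derive deriv(i,c) via R1 from deriv(i,b), link(b,c)
round 3: derive deriv(a,c) via R1 from deriv(a,b), link(b,c)
round 3: derive deriv(b,d) via R1 from deriv(b,f), link(f,d)
round 3: derive deriv(b,i) via R1 from deriv(b,a), link(a,i)
round 3: derive deriv(d,d) via R1 from deriv(d,f), link(f,d)
round 3: derive deriv(d,i) via R1 from deriv(d,a), link(a,i)
round 3: derive deriv(f,a) via R1 from deriv(f,c), link(c,a)
round 3: derive deriv(f,b) via R1 from deriv(f,c), link(c,b)
round 3: derive deriv(f,f) via R1 from deriv(f,c), link(c,f)
round 3: derive deriv(h,f) via R1 from deriv(h,c), link(c,f)
round 3: derive deriv(h,j) via R1 from deriv(h,c), link(c,j)
round 3: derive deriv(i,a) via R1 from deriv(i,c), link(c,a)
round 3: derive deriv(i,f) via R1 from deriv(i,c), link(c,f)
round 3: derive deriv(i,j) via R1 from deriv(i,c), link(c,j)
round 4: derive deriv(a,f) via R1 from deriv(a,c), link(c,f)
round 4: derive deriv(a,j) via R1 from deriv(a,c), link(c,j)
round 4: derive deriv(f,i) via R1 from deriv(f,a), link(a,i)
round 4: derive deriv(h,d) via R1 from deriv(h,f), link(f,d)
round 4: derive deriv(i,d) via R1 from deriv(i,f), link(f,d)
round 4: derive deriv(i,i) via R1 from deriv(i,a), link(a,i)
round 5: derive deriv(a,d) via R1 from deriv(a,f), link(f,d)

deriv(a,a)
deriv(a,b)
deriv(a,c)
deriv(a,d)
deriv(a,f)
deriv(a,i)
deriv(a,j)
deriv(b,a)
deriv(b,b)
deriv(b,c)
deriv(b,d)
deriv(b,f)
deriv(b,i)
deriv(b,j)
deriv(c,a)
deriv(c,b)
deriv(c,c)
deriv(c,d)
deriv(c,f)
deriv(c,i)
deriv(c,j)
deriv(d,a)
deriv(d,b)
deriv(d,c)
deriv(d,d)
deriv(d,f)
deriv(d,i)
deriv(d,j)
deriv(f,a)
deriv(f,b)
deriv(f,c)
deriv(f,d)
deriv(f,f)
deriv(f,i)
deriv(f,j)
deriv(h,a)
deriv(h,b)
deriv(h,c)
deriv(h,d)
deriv(h,f)
deriv(h,h)
deriv(h,i)
deriv(h,j)
deriv(i,a)
deriv(i,b)
deriv(i,c)
deriv(i,d)
deriv(i,f)
deriv(i,i)
deriv(i,j)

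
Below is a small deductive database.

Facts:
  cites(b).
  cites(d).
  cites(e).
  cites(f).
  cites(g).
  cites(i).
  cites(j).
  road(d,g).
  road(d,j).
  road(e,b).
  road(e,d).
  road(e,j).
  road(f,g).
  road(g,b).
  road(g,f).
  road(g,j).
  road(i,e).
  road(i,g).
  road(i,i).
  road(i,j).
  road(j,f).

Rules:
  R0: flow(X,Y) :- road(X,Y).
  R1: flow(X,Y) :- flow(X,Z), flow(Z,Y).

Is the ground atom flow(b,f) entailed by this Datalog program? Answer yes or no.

no

round 1: derive flow(d,g) via R0 from road(d,g)
round 1: derive flow(d,j) via R0 from road(d,j)
round 1: derive flow(e,b) via R0 from road(e,b)
round 1: derive flow(e,d) via R0 from road(e,d)
round 1: derive flow(e,j) via R0 from road(e,j)
round 1: derive flow(f,g) via R0 from road(f,g)
round 1: derive flow(g,b) via R0 from road(g,b)
round 1: derive flow(g,f) via R0 from road(g,f)
round 1: derive flow(g,j) via R0 from road(g,j)
round 1: derive flow(i,e) via R0 from road(i,e)
round 1: derive flow(i,g) via R0 from road(i,g)
round 1: derive flow(i,i) via R0 from road(i,i)
round 1: derive flow(i,j) via R0 from road(i,j)
round 1: derive flow(j,f) via R0 from road(j,f)
round 2: derive flow(d,b) via R1 from flow(d,g), flow(g,b)
round 2: derive flow(d,f) via R1 from flow(d,g), flow(g,f)
round 2: derive flow(e,f) via R1 from flow(e,j), flow(j,f)
round 2: derive flow(e,g) via R1 from flow(e,d), flow(d,g)
round 2: derive flow(f,b) via R1 from flow(f,g), flow(g,b)
round 2: derive flow(f,f) via R1 from flow(f,g), flow(g,f)
round 2: derive flow(f,j) via R1 from flow(f,g), flow(g,j)
round 2: derive flow(g,g) via R1 from flow(g,f), flow(f,g)
round 2: derive flow(i,b) via R1 from flow(i,e), flow(e,b)
round 2: derive flow(i,d) via R1 from flow(i,e), flow(e,d)
round 2: derive flow(i,f) via R1 from flow(i,g), flow(g,f)
round 2: derive flow(j,g) via R1 from flow(j,f), flow(f,g)
round 3: derive flow(j,b) via R1 from flow(j,f), flow(f,b)
round 3: derive flow(j,j) via R1 from flow(j,f), flow(f,j)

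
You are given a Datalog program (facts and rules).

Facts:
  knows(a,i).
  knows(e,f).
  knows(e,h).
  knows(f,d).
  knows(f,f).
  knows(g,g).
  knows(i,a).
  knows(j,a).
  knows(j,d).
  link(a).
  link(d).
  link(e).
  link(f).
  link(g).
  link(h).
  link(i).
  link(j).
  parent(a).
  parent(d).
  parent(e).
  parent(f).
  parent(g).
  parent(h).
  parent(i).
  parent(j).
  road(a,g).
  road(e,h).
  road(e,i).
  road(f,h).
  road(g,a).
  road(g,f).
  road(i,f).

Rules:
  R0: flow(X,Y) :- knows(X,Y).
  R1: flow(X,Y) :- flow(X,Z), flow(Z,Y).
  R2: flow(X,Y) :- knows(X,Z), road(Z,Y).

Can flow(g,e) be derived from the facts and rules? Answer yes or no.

no

round 1: derive flow(a,i) via R0 from knows(a,i)
round 1: derive flow(e,f) via R0 from knows(e,f)
round 1: derive flow(e,h) via R0 from knows(e,h)
round 1: derive flow(f,d) via R0 from knows(f,d)
round 1: derive flow(f,f) via R0 from knows(f,f)
round 1: derive flow(g,g) via R0 from knows(g,g)
round 1: derive flow(i,a) via R0 from knows(i,a)
round 1: derive flow(j,a) via R0 from knows(j,a)
round 1: derive flow(j,d) via R0 from knows(j,d)
round 1: derive flow(a,f) via R2 from knows(a,i), road(i,f)
round 1: derive flow(f,h) via R2 from knows(f,f), road(f,h)
round 1: derive flow(g,a) via R2 from knows(g,g), road(g,a)
round 1: derive flow(g,f) via R2 from knows(g,g), road(g,f)
round 1: derive flow(i,g) via R2 from knows(i,a), road(a,g)
round 1: derive flow(j,g) via R2 from knows(j,a), road(a,g)
round 2: derive flow(a,a) via R1 from flow(a,i), flow(i,a)
round 2: derive flow(a,d) via R1 from flow(a,f), flow(f,d)
round 2: derive flow(a,g) via R1 from flow(a,i), flow(i,g)
round 2: derive flow(a,h) via R1 from flow(a,f), flow(f,h)
round 2: derive flow(e,d) via R1 from flow(e,f), flow(f,d)
round 2: derive flow(g,d) via R1 from flow(g,f), flow(f,d)
round 2: derive flow(g,h) via R1 from flow(g,f), flow(f,h)
round 2: derive flow(g,i) via R1 from flow(g,a), flow(a,i)
round 2: derive flow(i,f) via R1 from flow(i,a), flow(a,f)
round 2: derive flow(i,i) via R1 from flow(i,a), flow(a,i)
round 2: derive flow(j,f) via R1 from flow(j,a), flow(a,f)
round 2: derive flow(j,i) via R1 from flow(j,a), flow(a,i)
round 3: derive flow(i,d) via R1 from flow(i,a), flow(a,d)
round 3: derive flow(i,h) via R1 from flow(i,a), flow(a,h)
round 3: derive flow(j,h) via R1 from flow(j,a), flow(a,h)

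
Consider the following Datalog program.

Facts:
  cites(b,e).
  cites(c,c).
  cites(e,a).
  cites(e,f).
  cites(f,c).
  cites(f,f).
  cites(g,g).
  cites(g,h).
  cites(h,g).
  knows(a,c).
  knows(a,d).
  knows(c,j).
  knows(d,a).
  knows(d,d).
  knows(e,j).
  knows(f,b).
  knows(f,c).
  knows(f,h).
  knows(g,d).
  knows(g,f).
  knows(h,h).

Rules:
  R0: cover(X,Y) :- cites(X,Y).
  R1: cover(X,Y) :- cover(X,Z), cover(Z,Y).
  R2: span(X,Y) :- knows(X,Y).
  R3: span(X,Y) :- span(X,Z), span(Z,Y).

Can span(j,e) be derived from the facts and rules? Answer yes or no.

round 1: derive span(a,c) via R2 from knows(a,c)
round 1: derive span(a,d) via R2 from knows(a,d)
round 1: derive span(c,j) via R2 from knows(c,j)
round 1: derive span(d,a) via R2 from knows(d,a)
round 1: derive span(d,d) via R2 from knows(d,d)
round 1: derive span(e,j) via R2 from knows(e,j)
round 1: derive span(f,b) via R2 from knows(f,b)
round 1: derive span(f,c) via R2 from knows(f,c)
round 1: derive span(f,h) via R2 from knows(f,h)
round 1: derive span(g,d) via R2 from knows(g,d)
round 1: derive span(g,f) via R2 from knows(g,f)
round 1: derive span(h,h) via R2 from knows(h,h)
round 2: derive span(a,a) via R3 from span(a,d), span(d,a)
round 2: derive span(a,j) via R3 from span(a,c), span(c,j)
round 2: derive span(d,c) via R3 from span(d,a), span(a,c)
round 2: derive span(f,j) via R3 from span(f,c), span(c,j)
round 2: derive span(g,a) via R3 from span(g,d), span(d,a)
round 2: derive span(g,b) via R3 from span(g,f), span(f,b)
round 2: derive span(g,c) via R3 from span(g,f), span(f,c)
round 2: derive span(g,h) via R3 from span(g,f), span(f,h)
round 3: derive span(d,j) via R3 from span(d,a), span(a,j)
round 3: derive span(g,j) via R3 from span(g,a), span(a,j)

no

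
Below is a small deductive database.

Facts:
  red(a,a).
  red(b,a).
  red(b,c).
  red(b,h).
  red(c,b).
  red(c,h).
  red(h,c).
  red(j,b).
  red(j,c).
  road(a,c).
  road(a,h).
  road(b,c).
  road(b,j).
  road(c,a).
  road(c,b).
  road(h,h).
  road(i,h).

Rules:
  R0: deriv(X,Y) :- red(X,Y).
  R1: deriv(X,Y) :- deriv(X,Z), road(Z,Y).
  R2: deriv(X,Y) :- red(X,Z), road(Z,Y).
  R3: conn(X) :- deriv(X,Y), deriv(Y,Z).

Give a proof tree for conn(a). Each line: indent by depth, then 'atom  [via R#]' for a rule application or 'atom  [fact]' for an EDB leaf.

round 1: derive deriv(a,a) via R0 from red(a,a)
round 1: derive deriv(b,a) via R0 from red(b,a)
round 1: derive deriv(b,c) via R0 from red(b,c)
round 1: derive deriv(b,h) via R0 from red(b,h)
round 1: derive deriv(c,b) via R0 from red(c,b)
round 1: derive deriv(c,h) via R0 from red(c,h)
round 1: derive deriv(h,c) via R0 from red(h,c)
round 1: derive deriv(j,b) via R0 from red(j,b)
round 1: derive deriv(j,c) via R0 from red(j,c)
round 1: derive deriv(a,c) via R2 from red(a,a), road(a,c)
round 1: derive deriv(a,h) via R2 from red(a,a), road(a,h)
round 1: derive deriv(b,b) via R2 from red(b,c), road(c,b)
round 1: derive deriv(c,c) via R2 from red(c,b), road(b,c)
round 1: derive deriv(c,j) via R2 from red(c,b), road(b,j)
round 1: derive deriv(h,a) via R2 from red(h,c), road(c,a)
round 1: derive deriv(h,b) via R2 from red(h,c), road(c,b)
round 1: derive deriv(j,a) via R2 from red(j,c), road(c,a)
round 1: derive deriv(j,j) via R2 from red(j,b), road(b,j)
round 2: derive deriv(a,b) via R1 from deriv(a,c), road(c,b)
round 2: derive deriv(b,j) via R1 from deriv(b,b), road(b,j)
round 2: derive deriv(c,a) via R1 from deriv(c,c), road(c,a)
round 2: derive deriv(h,h) via R1 from deriv(h,a), road(a,h)
round 2: derive deriv(h,j) via R1 from deriv(h,b), road(b,j)
round 2: derive deriv(j,h) via R1 from deriv(j,a), road(a,h)
round 2: derive conn(a) via R3 from deriv(a,a), deriv(a,a)
round 2: derive conn(b) via R3 from deriv(b,a), deriv(a,a)
round 2: derive conn(c) via R3 from deriv(c,b), deriv(b,a)
round 2: derive conn(h) via R3 from deriv(h,a), deriv(a,a)
round 2: derive conn(j) via R3 from deriv(j,a), deriv(a,a)
round 3: derive deriv(a,j) via R1 from deriv(a,b), road(b,j)

conn(a)  [via R3]
  deriv(a,a)  [via R0]
    red(a,a)  [fact]
  deriv(a,a)  [via R0]
    red(a,a)  [fact]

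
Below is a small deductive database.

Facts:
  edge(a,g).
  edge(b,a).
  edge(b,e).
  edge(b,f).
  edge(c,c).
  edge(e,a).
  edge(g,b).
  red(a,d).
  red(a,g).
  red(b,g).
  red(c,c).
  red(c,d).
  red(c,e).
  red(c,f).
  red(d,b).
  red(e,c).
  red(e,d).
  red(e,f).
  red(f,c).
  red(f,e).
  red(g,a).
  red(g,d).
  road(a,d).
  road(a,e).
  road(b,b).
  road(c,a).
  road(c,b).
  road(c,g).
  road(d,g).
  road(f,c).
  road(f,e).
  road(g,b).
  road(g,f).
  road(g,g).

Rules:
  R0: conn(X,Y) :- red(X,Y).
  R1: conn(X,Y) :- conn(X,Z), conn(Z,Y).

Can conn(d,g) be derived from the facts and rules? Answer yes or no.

round 1: derive conn(a,d) via R0 from red(a,d)
round 1: derive conn(a,g) via R0 from red(a,g)
round 1: derive conn(b,g) via R0 from red(b,g)
round 1: derive conn(c,c) via R0 from red(c,c)
round 1: derive conn(c,d) via R0 from red(c,d)
round 1: derive conn(c,e) via R0 from red(c,e)
round 1: derive conn(c,f) via R0 from red(c,f)
round 1: derive conn(d,b) via R0 from red(d,b)
round 1: derive conn(e,c) via R0 from red(e,c)
round 1: derive conn(e,d) via R0 from red(e,d)
round 1: derive conn(e,f) via R0 from red(e,f)
round 1: derive conn(f,c) via R0 from red(f,c)
round 1: derive conn(f,e) via R0 from red(f,e)
round 1: derive conn(g,a) via R0 from red(g,a)
round 1: derive conn(g,d) via R0 from red(g,d)
round 2: derive conn(a,a) via R1 from conn(a,g), conn(g,a)
round 2: derive conn(a,b) via R1 from conn(a,d), conn(d,b)
round 2: derive conn(b,a) via R1 from conn(b,g), conn(g,a)
round 2: derive conn(b,d) via R1 from conn(b,g), conn(g,d)
round 2: derive conn(c,b) via R1 from conn(c,d), conn(d,b)
round 2: derive conn(d,g) via R1 from conn(d,b), conn(b,g)
round 2: derive conn(e,b) via R1 from conn(e,d), conn(d,b)
round 2: derive conn(e,e) via R1 from conn(e,c), conn(c,e)
round 2: derive conn(f,d) via R1 from conn(f,c), conn(c,d)
round 2: derive conn(f,f) via R1 from conn(f,c), conn(c,f)
round 2: derive conn(g,b) via R1 from conn(g,d), conn(d,b)
round 2: derive conn(g,g) via R1 from conn(g,a), conn(a,g)
round 3: derive conn(b,b) via R1 from conn(b,a), conn(a,b)
round 3: derive conn(c,a) via R1 from conn(c,b), conn(b,a)
round 3: derive conn(c,g) via R1 from conn(c,b), conn(b,g)
round 3: derive conn(d,a) via R1 from conn(d,b), conn(b,a)
round 3: derive conn(d,d) via R1 from conn(d,b), conn(b,d)
round 3: derive conn(e,a) via R1 from conn(e,b), conn(b,a)
round 3: derive conn(e,g) via R1 from conn(e,b), conn(b,g)
round 3: derive conn(f,b) via R1 from conn(f,c), conn(c,b)
round 3: derive conn(f,g) via R1 from conn(f,d), conn(d,g)
round 4: derive conn(f,a) via R1 from conn(f,b), conn(b,a)

yes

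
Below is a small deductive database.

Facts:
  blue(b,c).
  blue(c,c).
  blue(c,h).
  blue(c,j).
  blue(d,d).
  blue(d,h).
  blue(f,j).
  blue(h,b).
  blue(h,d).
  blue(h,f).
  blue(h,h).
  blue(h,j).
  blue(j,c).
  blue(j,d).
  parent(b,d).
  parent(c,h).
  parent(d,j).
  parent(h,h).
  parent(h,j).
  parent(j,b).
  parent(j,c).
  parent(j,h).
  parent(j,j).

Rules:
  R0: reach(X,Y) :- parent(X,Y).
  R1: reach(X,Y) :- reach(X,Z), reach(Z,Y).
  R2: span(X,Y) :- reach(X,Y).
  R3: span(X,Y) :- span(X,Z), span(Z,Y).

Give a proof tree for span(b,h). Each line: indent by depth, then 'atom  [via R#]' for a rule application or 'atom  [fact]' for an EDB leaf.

span(b,h)  [via R2]
  reach(b,h)  [via R1]
    reach(b,d)  [via R0]
      parent(b,d)  [fact]
    reach(d,h)  [via R1]
      reach(d,j)  [via R0]
        parent(d,j)  [fact]
      reach(j,h)  [via R0]
        parent(j,h)  [fact]

round 1: derive reach(b,d) via R0 from parent(b,d)
round 1: derive reach(c,h) via R0 from parent(c,h)
round 1: derive reach(d,j) via R0 from parent(d,j)
round 1: derive reach(h,h) via R0 from parent(h,h)
round 1: derive reach(h,j) via R0 from parent(h,j)
round 1: derive reach(j,b) via R0 from parent(j,b)
round 1: derive reach(j,c) via R0 from parent(j,c)
round 1: derive reach(j,h) via R0 from parent(j,h)
round 1: derive reach(j,j) via R0 from parent(j,j)
round 2: derive reach(b,j) via R1 from reach(b,d), reach(d,j)
round 2: derive reach(c,j) via R1 from reach(c,h), reach(h,j)
round 2: derive reach(d,b) via R1 from reach(d,j), reach(j,b)
round 2: derive reach(d,c) via R1 from reach(d,j), reach(j,c)
round 2: derive reach(d,h) via R1 from reach(d,j), reach(j,h)
round 2: derive reach(h,b) via R1 from reach(h,j), reach(j,b)
round 2: derive reach(h,c) via R1 from reach(h,j), reach(j,c)
round 2: derive reach(j,d) via R1 from reach(j,b), reach(b,d)
round 2: derive span(b,d) via R2 from reach(b,d)
round 2: derive span(c,h) via R2 from reach(c,h)
round 2: derive span(d,j) via R2 from reach(d,j)
round 2: derive span(h,h) via R2 from reach(h,h)
round 2: derive span(h,j) via R2 from reach(h,j)
round 2: derive span(j,b) via R2 from reach(j,b)
round 2: derive span(j,c) via R2 from reach(j,c)
round 2: derive span(j,h) via R2 from reach(j,h)
round 2: derive span(j,j) via R2 from reach(j,j)
round 3: derive reach(b,b) via R1 from reach(b,d), reach(d,b)
round 3: derive reach(b,c) via R1 from reach(b,d), reach(d,c)
round 3: derive reach(b,h) via R1 from reach(b,d), reach(d,h)
round 3: derive reach(c,b) via R1 from reach(c,h), reach(h,b)
round 3: derive reach(c,c) via R1 from reach(c,h), reach(h,c)
round 3: derive reach(c,d) via R1 from reach(c,j), reach(j,d)
round 3: derive reach(d,d) via R1 from reach(d,b), reach(b,d)
round 3: derive reach(h,d) via R1 from reach(h,b), reach(b,d)
round 3: derive span(b,j) via R2 from reach(b,j)
round 3: derive span(c,j) via R2 from reach(c,j)
round 3: derive span(d,b) via R2 from reach(d,b)
round 3: derive span(d,c) via R2 from reach(d,c)
round 3: derive span(d,h) via R2 from reach(d,h)
round 3: derive span(h,b) via R2 from reach(h,b)
round 3: derive span(h,c) via R2 from reach(h,c)
round 3: derive span(j,d) via R2 from reach(j,d)
round 4: derive span(b,b) via R2 from reach(b,b)
round 4: derive span(b,c) via R2 from reach(b,c)
round 4: derive span(b,h) via R2 from reach(b,h)
round 4: derive span(c,b) via R2 from reach(c,b)
round 4: derive span(c,c) via R2 from reach(c,c)
round 4: derive span(c,d) via R2 from reach(c,d)
round 4: derive span(d,d) via R2 from reach(d,d)
round 4: derive span(h,d) via R2 from reach(h,d)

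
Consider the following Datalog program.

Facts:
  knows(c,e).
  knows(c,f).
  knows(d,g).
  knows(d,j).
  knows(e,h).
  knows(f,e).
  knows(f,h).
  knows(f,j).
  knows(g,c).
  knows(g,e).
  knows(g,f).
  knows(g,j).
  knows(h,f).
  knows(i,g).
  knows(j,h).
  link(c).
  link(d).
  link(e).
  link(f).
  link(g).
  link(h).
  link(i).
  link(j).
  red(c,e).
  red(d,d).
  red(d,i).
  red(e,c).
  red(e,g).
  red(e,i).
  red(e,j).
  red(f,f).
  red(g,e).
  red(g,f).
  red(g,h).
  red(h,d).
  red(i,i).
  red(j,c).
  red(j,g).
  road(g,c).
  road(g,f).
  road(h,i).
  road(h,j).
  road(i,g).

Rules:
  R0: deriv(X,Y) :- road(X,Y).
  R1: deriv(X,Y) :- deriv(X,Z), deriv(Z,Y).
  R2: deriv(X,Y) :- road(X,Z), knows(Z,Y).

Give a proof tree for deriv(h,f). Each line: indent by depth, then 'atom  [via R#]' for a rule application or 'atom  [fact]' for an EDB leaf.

round 1: derive deriv(g,c) via R0 from road(g,c)
round 1: derive deriv(g,f) via R0 from road(g,f)
round 1: derive deriv(h,i) via R0 from road(h,i)
round 1: derive deriv(h,j) via R0 from road(h,j)
round 1: derive deriv(i,g) via R0 from road(i,g)
round 1: derive deriv(g,e) via R2 from road(g,c), knows(c,e)
round 1: derive deriv(g,h) via R2 from road(g,f), knows(f,h)
round 1: derive deriv(g,j) via R2 from road(g,f), knows(f,j)
round 1: derive deriv(h,g) via R2 from road(h,i), knows(i,g)
round 1: derive deriv(h,h) via R2 from road(h,j), knows(j,h)
round 1: derive deriv(i,c) via R2 from road(i,g), knows(g,c)
round 1: derive deriv(i,e) via R2 from road(i,g), knows(g,e)
round 1: derive deriv(i,f) via R2 from road(i,g), knows(g,f)
round 1: derive deriv(i,j) via R2 from road(i,g), knows(g,j)
round 2: derive deriv(g,g) via R1 from deriv(g,h), deriv(h,g)
round 2: derive deriv(g,i) via R1 from deriv(g,h), deriv(h,i)
round 2: derive deriv(h,c) via R1 from deriv(h,g), deriv(g,c)
round 2: derive deriv(h,e) via R1 from deriv(h,g), deriv(g,e)
round 2: derive deriv(h,f) via R1 from deriv(h,g), deriv(g,f)
round 2: derive deriv(i,h) via R1 from deriv(i,g), deriv(g,h)
round 3: derive deriv(i,i) via R1 from deriv(i,g), deriv(g,i)

deriv(h,f)  [via R1]
  deriv(h,g)  [via R2]
    road(h,i)  [fact]
    knows(i,g)  [fact]
  deriv(g,f)  [via R0]
    road(g,f)  [fact]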